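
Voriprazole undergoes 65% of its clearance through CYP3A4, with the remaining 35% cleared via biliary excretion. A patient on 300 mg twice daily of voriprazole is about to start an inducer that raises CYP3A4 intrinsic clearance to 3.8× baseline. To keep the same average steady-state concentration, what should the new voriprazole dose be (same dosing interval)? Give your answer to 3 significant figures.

The CYP3A4 pathway (65% of clearance) rises to 3.8× activity: 0.65 × 3.8 = 2.47.
Non-CYP routes (35%) are unchanged.
CL_new/CL_old = 2.47 + 0.35 = 2.82.
Exposure is unchanged when dose changes in proportion to clearance. New dose = 300 mg × 2.82 = 846 mg.

846 mg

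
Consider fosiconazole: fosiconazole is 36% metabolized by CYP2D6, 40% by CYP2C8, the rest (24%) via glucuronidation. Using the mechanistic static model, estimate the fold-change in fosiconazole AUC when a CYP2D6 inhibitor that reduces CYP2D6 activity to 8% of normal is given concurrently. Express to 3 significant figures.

1.50

The CYP2D6 pathway (36% of clearance) falls to 0.08× activity: 0.36 × 0.08 = 0.0288.
CYP2C8 (40%) and the residual 24% are unaffected.
New clearance relative to baseline: 0.0288 + 0.4 + 0.24 = 0.6688.
Since AUC ∝ 1/CL, the ratio is 1 / 0.6688 = 1.50.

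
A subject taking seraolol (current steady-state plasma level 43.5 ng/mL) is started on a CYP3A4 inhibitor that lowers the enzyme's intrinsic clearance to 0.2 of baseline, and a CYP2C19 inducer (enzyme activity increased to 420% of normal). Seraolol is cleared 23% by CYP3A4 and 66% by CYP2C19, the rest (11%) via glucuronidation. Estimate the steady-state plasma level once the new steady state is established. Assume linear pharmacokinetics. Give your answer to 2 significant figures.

15 ng/mL

The CYP3A4 pathway (23% of clearance) is reduced to 0.2× activity: 0.23 × 0.2 = 0.046.
The CYP2C19 pathway (66% of clearance) is boosted to 4.2× activity: 0.66 × 4.2 = 2.772.
The remaining 11% of clearance is unaffected.
Relative clearance = 0.046 + 2.772 + 0.11 = 2.928.
Steady-state plasma level ∝ 1/CL: new value = 43.5 / 2.928 = 15 ng/mL.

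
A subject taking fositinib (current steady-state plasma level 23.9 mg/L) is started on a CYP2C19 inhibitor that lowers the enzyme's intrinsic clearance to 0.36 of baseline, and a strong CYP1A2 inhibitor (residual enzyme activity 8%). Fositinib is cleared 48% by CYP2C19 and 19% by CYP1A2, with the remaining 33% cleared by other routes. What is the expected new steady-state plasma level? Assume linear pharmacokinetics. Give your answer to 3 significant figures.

The CYP2C19 pathway (48% of clearance) drops to 0.36× activity: 0.48 × 0.36 = 0.1728.
The CYP1A2 pathway (19% of clearance) falls to 0.08× activity: 0.19 × 0.08 = 0.0152.
The remaining 33% of clearance is unaffected.
Relative clearance = 0.1728 + 0.0152 + 0.33 = 0.518.
Dividing the baseline by the relative clearance: 23.9 / 0.518 = 46.1 mg/L.

46.1 mg/L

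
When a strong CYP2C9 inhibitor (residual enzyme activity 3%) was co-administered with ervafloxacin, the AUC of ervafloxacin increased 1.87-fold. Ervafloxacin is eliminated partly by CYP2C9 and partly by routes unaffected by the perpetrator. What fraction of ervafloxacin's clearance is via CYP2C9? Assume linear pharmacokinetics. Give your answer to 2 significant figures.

CL'/CL = 1 / 1.87 = 0.5348
0.03·fm + (1 − fm) = 0.5348
fm = (0.5348 − 1) / (0.03 − 1) = 0.48

0.48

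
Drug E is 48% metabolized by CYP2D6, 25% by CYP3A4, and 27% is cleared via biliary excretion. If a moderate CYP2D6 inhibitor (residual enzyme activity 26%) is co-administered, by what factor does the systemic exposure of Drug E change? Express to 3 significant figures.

The CYP2D6 pathway (48% of clearance) falls to 0.26× activity: 0.48 × 0.26 = 0.1248.
CYP3A4 (25%) and the residual 27% are unaffected.
Relative clearance = 0.1248 + 0.25 + 0.27 = 0.6448.
Systemic exposure ratio = CL_old/CL_new = 1 / 0.6448 = 1.55.

1.55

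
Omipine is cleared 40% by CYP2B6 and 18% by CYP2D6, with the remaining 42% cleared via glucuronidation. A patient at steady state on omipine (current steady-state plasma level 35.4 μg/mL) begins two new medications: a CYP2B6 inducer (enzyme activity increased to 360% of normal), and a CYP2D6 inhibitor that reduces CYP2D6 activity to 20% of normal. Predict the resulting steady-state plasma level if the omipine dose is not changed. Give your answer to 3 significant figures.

The CYP2B6 pathway (40% of clearance) is boosted to 3.6× activity: 0.4 × 3.6 = 1.44.
The CYP2D6 pathway (18% of clearance) falls to 0.2× activity: 0.18 × 0.2 = 0.036.
Non-CYP routes (42%) are unchanged.
CL_new/CL_old = 1.44 + 0.036 + 0.42 = 1.896.
New steady-state plasma level = 35.4 / 1.896 = 18.7 μg/mL (concentration scales inversely with clearance).

18.7 μg/mL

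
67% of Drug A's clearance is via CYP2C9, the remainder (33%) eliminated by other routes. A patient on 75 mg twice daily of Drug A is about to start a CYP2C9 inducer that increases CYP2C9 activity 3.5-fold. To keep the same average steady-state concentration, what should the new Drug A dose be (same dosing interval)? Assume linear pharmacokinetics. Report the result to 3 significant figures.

The CYP2C9 pathway (67% of clearance) increases to 3.5× activity: 0.67 × 3.5 = 2.345.
The remaining 33% of clearance is unaffected.
CL_new/CL_old = 2.345 + 0.33 = 2.675.
Css,avg = (dose rate)/CL, so holding Css fixed requires dose ∝ CL: 75 × 2.675 = 201 mg.

201 mg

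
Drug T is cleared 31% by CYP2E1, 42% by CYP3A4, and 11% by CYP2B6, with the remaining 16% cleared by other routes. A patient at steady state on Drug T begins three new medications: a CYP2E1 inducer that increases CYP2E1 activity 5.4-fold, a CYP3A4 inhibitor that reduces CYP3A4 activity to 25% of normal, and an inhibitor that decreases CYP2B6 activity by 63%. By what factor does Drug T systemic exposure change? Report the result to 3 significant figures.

0.505

CYP2E1: 0.31 × 5.4 = 1.674
CYP3A4: 0.42 × 0.25 = 0.105
CYP2B6: 0.11 × 0.37 = 0.0407
Other: 0.16 (unchanged)
CL_new/CL_old = 1.674 + 0.105 + 0.0407 + 0.16 = 1.9797.
Systemic exposure ∝ 1/CL: fold-change = 1 / 1.9797 = 0.505.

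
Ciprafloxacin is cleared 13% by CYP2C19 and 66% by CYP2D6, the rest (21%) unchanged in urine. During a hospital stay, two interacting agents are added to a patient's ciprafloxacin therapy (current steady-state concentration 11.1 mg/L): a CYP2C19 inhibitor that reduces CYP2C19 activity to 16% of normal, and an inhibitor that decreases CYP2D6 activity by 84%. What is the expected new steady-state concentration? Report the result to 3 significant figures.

CYP2C19: 0.13 × 0.16 = 0.0208
CYP2D6: 0.66 × 0.16 = 0.1056
Other: 0.21 (unchanged)
CL_new/CL_old = 0.0208 + 0.1056 + 0.21 = 0.3364.
Steady-state concentration ∝ 1/CL: new value = 11.1 / 0.3364 = 33.0 mg/L.

33.0 mg/L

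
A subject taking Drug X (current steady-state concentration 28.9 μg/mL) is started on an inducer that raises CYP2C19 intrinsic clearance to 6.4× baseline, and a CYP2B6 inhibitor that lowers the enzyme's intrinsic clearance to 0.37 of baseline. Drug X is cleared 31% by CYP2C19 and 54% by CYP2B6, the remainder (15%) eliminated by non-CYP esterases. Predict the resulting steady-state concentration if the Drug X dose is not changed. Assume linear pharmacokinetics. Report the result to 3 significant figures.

The CYP2C19 pathway (31% of clearance) rises to 6.4× activity: 0.31 × 6.4 = 1.984.
The CYP2B6 pathway (54% of clearance) is reduced to 0.37× activity: 0.54 × 0.37 = 0.1998.
The remaining 15% of clearance is unaffected.
New clearance relative to baseline: 1.984 + 0.1998 + 0.15 = 2.3338.
Steady-state concentration ∝ 1/CL: new value = 28.9 / 2.3338 = 12.4 μg/mL.

12.4 μg/mL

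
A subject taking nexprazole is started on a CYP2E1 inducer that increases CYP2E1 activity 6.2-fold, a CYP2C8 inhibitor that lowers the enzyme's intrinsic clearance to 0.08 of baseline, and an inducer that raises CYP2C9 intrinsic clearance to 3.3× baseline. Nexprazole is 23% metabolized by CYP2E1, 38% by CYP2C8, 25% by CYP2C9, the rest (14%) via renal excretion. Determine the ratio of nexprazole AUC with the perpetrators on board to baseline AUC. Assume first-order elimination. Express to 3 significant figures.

0.413

The CYP2E1 pathway (23% of clearance) is boosted to 6.2× activity: 0.23 × 6.2 = 1.426.
The CYP2C8 pathway (38% of clearance) is reduced to 0.08× activity: 0.38 × 0.08 = 0.0304.
The CYP2C9 pathway (25% of clearance) increases to 3.3× activity: 0.25 × 3.3 = 0.825.
Non-CYP routes (14%) are unchanged.
Relative clearance = 1.426 + 0.0304 + 0.825 + 0.14 = 2.4214.
Net AUC ratio = 1 / 2.4214 = 0.413.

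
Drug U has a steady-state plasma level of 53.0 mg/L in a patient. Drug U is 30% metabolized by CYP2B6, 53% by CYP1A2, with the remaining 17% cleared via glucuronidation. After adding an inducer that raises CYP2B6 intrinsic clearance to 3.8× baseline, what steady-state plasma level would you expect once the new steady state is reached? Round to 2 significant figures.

29 mg/L

CYP2B6: 0.3 × 3.8 = 1.14
CYP1A2: 0.53 (unchanged)
Other: 0.17 (unchanged)
Relative clearance = 1.14 + 0.53 + 0.17 = 1.84.
Steady-state plasma level ∝ 1/CL, so new value = 53.0 / 1.84 = 29 mg/L.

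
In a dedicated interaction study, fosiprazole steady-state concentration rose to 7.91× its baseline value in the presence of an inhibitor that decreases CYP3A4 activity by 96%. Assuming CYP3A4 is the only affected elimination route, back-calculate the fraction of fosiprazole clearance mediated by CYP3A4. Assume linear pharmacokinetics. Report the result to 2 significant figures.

0.91

Let fm be the CYP3A4 fraction. New clearance relative to baseline = fm × 0.04 + (1 − fm).
Steady-state concentration ratio = 1 / (new CL fraction), so new CL fraction = 1 / 7.91 = 0.1264.
fm × 0.04 + 1 − fm = 0.1264  ⇒  fm × (0.04 − 1) = −0.8736  ⇒  fm = 0.91.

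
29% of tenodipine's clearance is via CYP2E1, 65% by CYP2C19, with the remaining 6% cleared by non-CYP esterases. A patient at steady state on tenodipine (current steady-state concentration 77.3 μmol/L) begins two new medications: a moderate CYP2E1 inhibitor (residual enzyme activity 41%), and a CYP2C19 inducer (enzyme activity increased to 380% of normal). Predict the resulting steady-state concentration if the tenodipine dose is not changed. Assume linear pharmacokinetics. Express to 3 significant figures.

29.2 μmol/L

CYP2E1: 0.29 × 0.41 = 0.1189
CYP2C19: 0.65 × 3.8 = 2.47
Other: 0.06 (unchanged)
New clearance relative to baseline: 0.1189 + 2.47 + 0.06 = 2.6489.
Dividing the baseline by the relative clearance: 77.3 / 2.6489 = 29.2 μmol/L.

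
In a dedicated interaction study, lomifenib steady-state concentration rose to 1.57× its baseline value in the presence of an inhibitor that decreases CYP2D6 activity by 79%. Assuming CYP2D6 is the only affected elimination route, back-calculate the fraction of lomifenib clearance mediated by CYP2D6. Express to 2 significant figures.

Call the CYP2D6 fraction fm. After the interaction, CL_new/CL_old = fm × 0.21 + (1 − fm).
Steady-state concentration ratio = 1 / (new CL fraction), so new CL fraction = 1 / 1.57 = 0.6369.
fm × 0.21 + 1 − fm = 0.6369  ⇒  fm × (0.21 − 1) = −0.3631  ⇒  fm = 0.46.

0.46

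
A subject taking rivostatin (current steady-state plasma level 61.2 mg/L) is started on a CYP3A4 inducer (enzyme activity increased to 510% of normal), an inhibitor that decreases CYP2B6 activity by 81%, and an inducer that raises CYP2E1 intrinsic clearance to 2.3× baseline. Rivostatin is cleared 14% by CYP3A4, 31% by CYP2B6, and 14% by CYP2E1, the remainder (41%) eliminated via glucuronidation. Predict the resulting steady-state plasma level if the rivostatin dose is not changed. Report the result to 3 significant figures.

40.7 mg/L

CYP3A4: 0.14 × 5.1 = 0.714
CYP2B6: 0.31 × 0.19 = 0.0589
CYP2E1: 0.14 × 2.3 = 0.322
Other: 0.41 (unchanged)
New clearance relative to baseline: 0.714 + 0.0589 + 0.322 + 0.41 = 1.5049.
Steady-state plasma level ∝ 1/CL: new value = 61.2 / 1.5049 = 40.7 mg/L.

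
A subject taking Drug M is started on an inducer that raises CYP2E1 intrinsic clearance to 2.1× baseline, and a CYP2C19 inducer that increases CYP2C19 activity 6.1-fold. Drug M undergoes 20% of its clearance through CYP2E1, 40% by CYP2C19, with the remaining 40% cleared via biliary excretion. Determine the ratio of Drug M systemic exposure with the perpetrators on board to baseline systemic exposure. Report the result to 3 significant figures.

0.307

The CYP2E1 pathway (20% of clearance) is boosted to 2.1× activity: 0.2 × 2.1 = 0.42.
The CYP2C19 pathway (40% of clearance) is boosted to 6.1× activity: 0.4 × 6.1 = 2.44.
Non-CYP routes (40%) are unchanged.
New clearance relative to baseline: 0.42 + 2.44 + 0.4 = 3.26.
Because systemic exposure varies inversely with clearance, the combined effect is 1 / 3.26 = 0.307.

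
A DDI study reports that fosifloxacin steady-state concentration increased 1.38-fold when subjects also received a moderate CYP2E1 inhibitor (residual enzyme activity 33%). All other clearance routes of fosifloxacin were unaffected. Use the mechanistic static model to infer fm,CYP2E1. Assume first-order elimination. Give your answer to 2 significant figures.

CL'/CL = 1 / 1.38 = 0.7246
0.33·fm + (1 − fm) = 0.7246
fm = (0.7246 − 1) / (0.33 − 1) = 0.41

0.41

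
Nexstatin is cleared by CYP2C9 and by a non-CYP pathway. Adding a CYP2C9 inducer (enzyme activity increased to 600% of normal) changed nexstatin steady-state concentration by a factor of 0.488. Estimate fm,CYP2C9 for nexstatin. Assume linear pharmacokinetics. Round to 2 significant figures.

Let x = fm,CYP2C9. Because steady-state concentration ∝ 1/CL, relative clearance rose to 1/0.488 = 2.049.
Setting x·6 + (1 − x) = 2.049 and solving: x = (2.049 − 1)/(6 − 1) = 0.21.

0.21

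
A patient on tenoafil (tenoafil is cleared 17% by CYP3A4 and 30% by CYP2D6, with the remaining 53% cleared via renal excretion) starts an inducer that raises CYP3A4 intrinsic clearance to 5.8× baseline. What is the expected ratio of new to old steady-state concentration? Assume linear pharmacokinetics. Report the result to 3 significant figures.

0.551

The CYP3A4 pathway (17% of clearance) is boosted to 5.8× activity: 0.17 × 5.8 = 0.986.
CYP2D6 (30%) and the residual 53% are unaffected.
CL_new/CL_old = 0.986 + 0.3 + 0.53 = 1.816.
Since steady-state concentration ∝ 1/CL, the ratio is 1 / 1.816 = 0.551.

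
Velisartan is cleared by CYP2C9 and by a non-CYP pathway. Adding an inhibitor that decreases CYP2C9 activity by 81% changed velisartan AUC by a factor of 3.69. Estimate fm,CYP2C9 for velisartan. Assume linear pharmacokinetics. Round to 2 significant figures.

Call the CYP2C9 fraction fm. After the interaction, CL_new/CL_old = fm × 0.19 + (1 − fm).
AUC ratio = 1 / (new CL fraction), so new CL fraction = 1 / 3.69 = 0.271.
fm × 0.19 + 1 − fm = 0.271  ⇒  fm × (0.19 − 1) = −0.729  ⇒  fm = 0.90.

0.90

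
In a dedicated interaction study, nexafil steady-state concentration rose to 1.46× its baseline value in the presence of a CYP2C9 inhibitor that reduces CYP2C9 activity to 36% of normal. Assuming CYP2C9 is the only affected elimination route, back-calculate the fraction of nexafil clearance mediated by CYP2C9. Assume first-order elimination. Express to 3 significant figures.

0.492

CL'/CL = 1 / 1.46 = 0.6849
0.36·fm + (1 − fm) = 0.6849
fm = (0.6849 − 1) / (0.36 − 1) = 0.492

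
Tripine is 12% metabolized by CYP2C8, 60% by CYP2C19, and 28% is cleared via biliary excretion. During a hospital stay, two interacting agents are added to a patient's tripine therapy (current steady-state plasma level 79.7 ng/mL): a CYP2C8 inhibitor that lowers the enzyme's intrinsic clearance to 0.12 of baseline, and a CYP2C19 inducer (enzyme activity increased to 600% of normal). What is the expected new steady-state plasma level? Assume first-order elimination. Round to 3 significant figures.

CYP2C8: 0.12 × 0.12 = 0.0144
CYP2C19: 0.6 × 6 = 3.6
Other: 0.28 (unchanged)
New clearance relative to baseline: 0.0144 + 3.6 + 0.28 = 3.8944.
New steady-state plasma level = 79.7 / 3.8944 = 20.5 ng/mL (concentration scales inversely with clearance).

20.5 ng/mL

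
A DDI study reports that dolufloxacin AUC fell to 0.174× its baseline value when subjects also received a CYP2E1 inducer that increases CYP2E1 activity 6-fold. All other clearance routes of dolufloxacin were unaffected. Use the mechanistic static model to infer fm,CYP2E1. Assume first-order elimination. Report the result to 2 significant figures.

CL'/CL = 1 / 0.174 = 5.747
6·fm + (1 − fm) = 5.747
fm = (5.747 − 1) / (6 − 1) = 0.95

0.95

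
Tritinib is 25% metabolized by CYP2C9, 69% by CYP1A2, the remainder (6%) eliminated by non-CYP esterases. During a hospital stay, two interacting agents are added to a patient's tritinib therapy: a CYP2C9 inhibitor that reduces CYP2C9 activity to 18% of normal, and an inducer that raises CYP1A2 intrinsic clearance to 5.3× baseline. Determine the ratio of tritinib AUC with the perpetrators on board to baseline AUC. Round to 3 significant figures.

The CYP2C9 pathway (25% of clearance) is reduced to 0.18× activity: 0.25 × 0.18 = 0.045.
The CYP1A2 pathway (69% of clearance) rises to 5.3× activity: 0.69 × 5.3 = 3.657.
The remaining 6% of clearance is unaffected.
CL_new/CL_old = 0.045 + 3.657 + 0.06 = 3.762.
AUC ∝ 1/CL: fold-change = 1 / 3.762 = 0.266.

0.266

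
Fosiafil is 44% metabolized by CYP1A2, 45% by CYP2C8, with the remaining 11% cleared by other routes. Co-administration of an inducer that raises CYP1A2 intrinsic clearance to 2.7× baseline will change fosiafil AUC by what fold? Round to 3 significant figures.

CYP1A2: 0.44 × 2.7 = 1.188
CYP2C8: 0.45 (unchanged)
Other: 0.11 (unchanged)
New clearance relative to baseline: 1.188 + 0.45 + 0.11 = 1.748.
Since AUC ∝ 1/CL, the ratio is 1 / 1.748 = 0.572.

0.572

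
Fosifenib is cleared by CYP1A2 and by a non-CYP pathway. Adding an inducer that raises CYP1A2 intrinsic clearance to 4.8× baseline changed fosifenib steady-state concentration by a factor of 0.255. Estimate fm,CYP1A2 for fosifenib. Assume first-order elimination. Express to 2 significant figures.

0.77

Call the CYP1A2 fraction fm. After the interaction, CL_new/CL_old = fm × 4.8 + (1 − fm).
Steady-state concentration ratio = 1 / (new CL fraction), so new CL fraction = 1 / 0.255 = 3.922.
fm × 4.8 + 1 − fm = 3.922  ⇒  fm × (4.8 − 1) = 2.922  ⇒  fm = 0.77.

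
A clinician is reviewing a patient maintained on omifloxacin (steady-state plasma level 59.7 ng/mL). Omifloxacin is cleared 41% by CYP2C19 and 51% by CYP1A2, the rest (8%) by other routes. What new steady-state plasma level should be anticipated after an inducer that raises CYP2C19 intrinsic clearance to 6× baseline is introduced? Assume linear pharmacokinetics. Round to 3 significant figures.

19.6 ng/mL

The CYP2C19 pathway (41% of clearance) rises to 6× activity: 0.41 × 6 = 2.46.
CYP1A2 (51%) and the residual 8% are unaffected.
CL_new/CL_old = 2.46 + 0.51 + 0.08 = 3.05.
With dosing unchanged, steady-state plasma level scales as 1/CL: 59.7 / 3.05 = 19.6 ng/mL.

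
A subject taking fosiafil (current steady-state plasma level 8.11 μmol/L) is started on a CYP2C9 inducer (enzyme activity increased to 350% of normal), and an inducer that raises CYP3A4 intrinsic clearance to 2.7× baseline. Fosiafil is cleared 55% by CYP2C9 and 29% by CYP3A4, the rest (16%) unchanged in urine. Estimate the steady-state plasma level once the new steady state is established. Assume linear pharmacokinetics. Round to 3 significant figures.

2.83 μmol/L

CYP2C9: 0.55 × 3.5 = 1.925
CYP3A4: 0.29 × 2.7 = 0.783
Other: 0.16 (unchanged)
CL_new/CL_old = 1.925 + 0.783 + 0.16 = 2.868.
New steady-state plasma level = 8.11 / 2.868 = 2.83 μmol/L (concentration scales inversely with clearance).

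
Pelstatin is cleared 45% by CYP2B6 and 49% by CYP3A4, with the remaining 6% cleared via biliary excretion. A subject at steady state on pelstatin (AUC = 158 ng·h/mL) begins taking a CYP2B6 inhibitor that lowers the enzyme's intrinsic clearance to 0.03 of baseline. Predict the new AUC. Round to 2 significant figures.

2.8 × 10² ng·h/mL

CYP2B6: 0.45 × 0.03 = 0.0135
CYP3A4: 0.49 (unchanged)
Other: 0.06 (unchanged)
CL_new/CL_old = 0.0135 + 0.49 + 0.06 = 0.5635.
New AUC = baseline ÷ relative clearance = 158 / 0.5635 = 2.8 × 10² ng·h/mL.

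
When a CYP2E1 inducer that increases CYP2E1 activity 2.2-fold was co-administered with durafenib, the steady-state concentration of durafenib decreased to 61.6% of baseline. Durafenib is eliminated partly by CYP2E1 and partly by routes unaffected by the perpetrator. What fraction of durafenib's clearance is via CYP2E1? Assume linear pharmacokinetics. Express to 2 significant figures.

CL'/CL = 1 / 0.616 = 1.623
2.2·fm + (1 − fm) = 1.623
fm = (1.623 − 1) / (2.2 − 1) = 0.52

0.52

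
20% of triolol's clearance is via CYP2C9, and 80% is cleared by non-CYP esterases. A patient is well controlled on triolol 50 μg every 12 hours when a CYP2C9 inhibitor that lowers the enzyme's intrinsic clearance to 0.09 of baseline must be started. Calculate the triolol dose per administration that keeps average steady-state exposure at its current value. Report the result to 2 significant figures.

41 μg

The CYP2C9 pathway (20% of clearance) is reduced to 0.09× activity: 0.2 × 0.09 = 0.018.
Non-CYP routes (80%) are unchanged.
Relative clearance = 0.018 + 0.8 = 0.818.
To maintain the same steady-state level, dose must scale with clearance: new dose = 50 × 0.818 = 41 μg.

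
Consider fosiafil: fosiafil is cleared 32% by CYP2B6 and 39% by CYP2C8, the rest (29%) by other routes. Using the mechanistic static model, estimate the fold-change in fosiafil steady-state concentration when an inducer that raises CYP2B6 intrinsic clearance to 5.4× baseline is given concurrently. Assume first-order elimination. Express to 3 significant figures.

The CYP2B6 pathway (32% of clearance) increases to 5.4× activity: 0.32 × 5.4 = 1.728.
CYP2C8 (39%) and the residual 29% are unaffected.
Relative clearance = 1.728 + 0.39 + 0.29 = 2.408.
Steady-state concentration ratio = CL_old/CL_new = 1 / 2.408 = 0.415.

0.415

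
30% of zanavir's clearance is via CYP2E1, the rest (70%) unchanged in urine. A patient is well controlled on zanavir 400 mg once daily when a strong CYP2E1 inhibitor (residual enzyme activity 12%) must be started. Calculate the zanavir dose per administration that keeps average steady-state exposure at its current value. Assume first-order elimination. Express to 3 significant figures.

294 mg

CYP2E1: 0.3 × 0.12 = 0.036
Other: 0.7 (unchanged)
Relative clearance = 0.036 + 0.7 = 0.736.
To maintain the same steady-state level, dose must scale with clearance: new dose = 400 × 0.736 = 294 mg.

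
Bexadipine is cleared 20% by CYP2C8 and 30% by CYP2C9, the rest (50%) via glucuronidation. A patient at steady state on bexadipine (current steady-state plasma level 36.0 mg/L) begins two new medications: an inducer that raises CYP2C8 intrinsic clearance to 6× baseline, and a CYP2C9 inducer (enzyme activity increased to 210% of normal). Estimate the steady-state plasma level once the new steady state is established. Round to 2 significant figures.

15 mg/L

The CYP2C8 pathway (20% of clearance) is boosted to 6× activity: 0.2 × 6 = 1.2.
The CYP2C9 pathway (30% of clearance) increases to 2.1× activity: 0.3 × 2.1 = 0.63.
Non-CYP routes (50%) are unchanged.
CL_new/CL_old = 1.2 + 0.63 + 0.5 = 2.33.
New steady-state plasma level = 36.0 / 2.33 = 15 mg/L (concentration scales inversely with clearance).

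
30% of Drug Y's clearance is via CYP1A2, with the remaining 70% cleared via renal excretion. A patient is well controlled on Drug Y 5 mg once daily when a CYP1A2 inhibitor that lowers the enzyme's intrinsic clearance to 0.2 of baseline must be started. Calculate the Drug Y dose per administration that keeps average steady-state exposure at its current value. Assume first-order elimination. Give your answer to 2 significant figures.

The CYP1A2 pathway (30% of clearance) falls to 0.2× activity: 0.3 × 0.2 = 0.06.
The remaining 70% of clearance is unaffected.
New clearance relative to baseline: 0.06 + 0.7 = 0.76.
To maintain the same steady-state level, dose must scale with clearance: new dose = 5 × 0.76 = 3.8 mg.

3.8 mg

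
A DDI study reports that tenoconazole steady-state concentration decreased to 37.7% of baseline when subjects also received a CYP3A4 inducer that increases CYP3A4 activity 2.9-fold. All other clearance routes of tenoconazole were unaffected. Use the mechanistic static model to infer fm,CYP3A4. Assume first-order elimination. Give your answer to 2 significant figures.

0.87

Let fm be the CYP3A4 fraction. New clearance relative to baseline = fm × 2.9 + (1 − fm).
Steady-state concentration ratio = 1 / (new CL fraction), so new CL fraction = 1 / 0.377 = 2.653.
fm × 2.9 + 1 − fm = 2.653  ⇒  fm × (2.9 − 1) = 1.653  ⇒  fm = 0.87.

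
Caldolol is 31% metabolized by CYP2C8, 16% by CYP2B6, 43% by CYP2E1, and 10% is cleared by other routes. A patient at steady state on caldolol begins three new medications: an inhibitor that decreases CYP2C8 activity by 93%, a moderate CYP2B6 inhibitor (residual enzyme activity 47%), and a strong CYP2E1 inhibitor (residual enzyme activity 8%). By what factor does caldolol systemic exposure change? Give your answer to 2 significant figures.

CYP2C8: 0.31 × 0.07 = 0.0217
CYP2B6: 0.16 × 0.47 = 0.0752
CYP2E1: 0.43 × 0.08 = 0.0344
Other: 0.1 (unchanged)
Relative clearance = 0.0217 + 0.0752 + 0.0344 + 0.1 = 0.2313.
Because systemic exposure varies inversely with clearance, the combined effect is 1 / 0.2313 = 4.3.

4.3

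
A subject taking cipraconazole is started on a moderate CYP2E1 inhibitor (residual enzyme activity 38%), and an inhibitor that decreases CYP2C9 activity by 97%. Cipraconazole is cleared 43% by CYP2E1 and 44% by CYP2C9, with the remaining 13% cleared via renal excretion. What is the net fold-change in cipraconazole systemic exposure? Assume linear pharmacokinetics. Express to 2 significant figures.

The CYP2E1 pathway (43% of clearance) drops to 0.38× activity: 0.43 × 0.38 = 0.1634.
The CYP2C9 pathway (44% of clearance) is reduced to 0.03× activity: 0.44 × 0.03 = 0.0132.
Non-CYP routes (13%) are unchanged.
CL_new/CL_old = 0.1634 + 0.0132 + 0.13 = 0.3066.
Net systemic exposure ratio = 1 / 0.3066 = 3.3.

3.3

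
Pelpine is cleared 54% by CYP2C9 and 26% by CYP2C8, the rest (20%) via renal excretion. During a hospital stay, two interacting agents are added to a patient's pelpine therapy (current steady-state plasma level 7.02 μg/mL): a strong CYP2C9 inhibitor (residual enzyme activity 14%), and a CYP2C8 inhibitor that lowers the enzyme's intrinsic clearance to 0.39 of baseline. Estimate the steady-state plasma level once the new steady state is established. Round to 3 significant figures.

The CYP2C9 pathway (54% of clearance) drops to 0.14× activity: 0.54 × 0.14 = 0.0756.
The CYP2C8 pathway (26% of clearance) falls to 0.39× activity: 0.26 × 0.39 = 0.1014.
The remaining 20% of clearance is unaffected.
New clearance relative to baseline: 0.0756 + 0.1014 + 0.2 = 0.377.
Dividing the baseline by the relative clearance: 7.02 / 0.377 = 18.6 μg/mL.

18.6 μg/mL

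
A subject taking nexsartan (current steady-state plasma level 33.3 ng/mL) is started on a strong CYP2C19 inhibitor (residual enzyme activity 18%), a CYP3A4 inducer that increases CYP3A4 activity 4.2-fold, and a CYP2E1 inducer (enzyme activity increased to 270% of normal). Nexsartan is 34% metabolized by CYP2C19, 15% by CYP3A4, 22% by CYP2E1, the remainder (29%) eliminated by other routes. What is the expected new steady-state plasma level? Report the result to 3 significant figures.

21.1 ng/mL

The CYP2C19 pathway (34% of clearance) falls to 0.18× activity: 0.34 × 0.18 = 0.0612.
The CYP3A4 pathway (15% of clearance) is boosted to 4.2× activity: 0.15 × 4.2 = 0.63.
The CYP2E1 pathway (22% of clearance) rises to 2.7× activity: 0.22 × 2.7 = 0.594.
Non-CYP routes (29%) are unchanged.
New clearance relative to baseline: 0.0612 + 0.63 + 0.594 + 0.29 = 1.5752.
Steady-state plasma level ∝ 1/CL: new value = 33.3 / 1.5752 = 21.1 ng/mL.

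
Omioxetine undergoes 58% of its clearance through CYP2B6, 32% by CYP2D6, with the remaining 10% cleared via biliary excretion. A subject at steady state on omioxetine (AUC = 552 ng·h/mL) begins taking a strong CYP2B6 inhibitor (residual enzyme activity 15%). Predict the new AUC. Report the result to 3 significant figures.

1.09 × 10³ ng·h/mL

The CYP2B6 pathway (58% of clearance) falls to 0.15× activity: 0.58 × 0.15 = 0.087.
CYP2D6 (32%) and the residual 10% are unaffected.
CL_new/CL_old = 0.087 + 0.32 + 0.1 = 0.507.
With dosing unchanged, AUC scales as 1/CL: 552 / 0.507 = 1.09 × 10³ ng·h/mL.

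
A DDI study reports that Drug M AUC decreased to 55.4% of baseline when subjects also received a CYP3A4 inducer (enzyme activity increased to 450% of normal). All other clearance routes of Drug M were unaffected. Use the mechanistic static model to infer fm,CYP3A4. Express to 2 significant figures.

0.23

Let x = fm,CYP3A4. Because AUC ∝ 1/CL, relative clearance rose to 1/0.554 = 1.805.
Only the CYP3A4 route changed, so 1.805 = x·4.5 + (1 − x), giving x = 0.23.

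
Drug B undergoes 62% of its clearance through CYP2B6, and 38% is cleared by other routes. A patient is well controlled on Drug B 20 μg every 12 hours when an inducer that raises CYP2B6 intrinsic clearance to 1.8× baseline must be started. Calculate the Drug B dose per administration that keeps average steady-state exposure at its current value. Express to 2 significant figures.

30 μg

CYP2B6: 0.62 × 1.8 = 1.116
Other: 0.38 (unchanged)
Relative clearance = 1.116 + 0.38 = 1.496.
Css,avg = (dose rate)/CL, so holding Css fixed requires dose ∝ CL: 20 × 1.496 = 30 μg.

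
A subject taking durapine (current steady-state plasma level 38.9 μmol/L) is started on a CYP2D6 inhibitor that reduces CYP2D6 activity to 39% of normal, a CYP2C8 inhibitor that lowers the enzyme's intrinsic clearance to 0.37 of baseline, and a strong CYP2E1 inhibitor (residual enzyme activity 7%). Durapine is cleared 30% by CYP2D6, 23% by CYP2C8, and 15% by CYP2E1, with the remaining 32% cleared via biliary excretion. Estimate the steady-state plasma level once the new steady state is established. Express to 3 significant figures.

CYP2D6: 0.3 × 0.39 = 0.117
CYP2C8: 0.23 × 0.37 = 0.0851
CYP2E1: 0.15 × 0.07 = 0.0105
Other: 0.32 (unchanged)
CL_new/CL_old = 0.117 + 0.0851 + 0.0105 + 0.32 = 0.5326.
Dividing the baseline by the relative clearance: 38.9 / 0.5326 = 73.0 μmol/L.

73.0 μmol/L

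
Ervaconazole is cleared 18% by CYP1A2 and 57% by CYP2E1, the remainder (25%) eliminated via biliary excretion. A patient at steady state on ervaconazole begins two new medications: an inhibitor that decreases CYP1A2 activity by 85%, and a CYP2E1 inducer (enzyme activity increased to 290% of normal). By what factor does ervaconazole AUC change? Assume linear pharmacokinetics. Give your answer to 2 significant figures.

0.52

The CYP1A2 pathway (18% of clearance) falls to 0.15× activity: 0.18 × 0.15 = 0.027.
The CYP2E1 pathway (57% of clearance) increases to 2.9× activity: 0.57 × 2.9 = 1.653.
The remaining 25% of clearance is unaffected.
CL_new/CL_old = 0.027 + 1.653 + 0.25 = 1.93.
Because AUC varies inversely with clearance, the combined effect is 1 / 1.93 = 0.52.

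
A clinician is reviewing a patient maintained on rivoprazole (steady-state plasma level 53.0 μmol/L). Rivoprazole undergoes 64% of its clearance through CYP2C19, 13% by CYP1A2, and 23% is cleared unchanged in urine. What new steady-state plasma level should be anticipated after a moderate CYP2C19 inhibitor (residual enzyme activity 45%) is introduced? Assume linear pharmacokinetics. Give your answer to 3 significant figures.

81.8 μmol/L

The CYP2C19 pathway (64% of clearance) drops to 0.45× activity: 0.64 × 0.45 = 0.288.
CYP1A2 (13%) and the residual 23% are unaffected.
CL_new/CL_old = 0.288 + 0.13 + 0.23 = 0.648.
With dosing unchanged, steady-state plasma level scales as 1/CL: 53.0 / 0.648 = 81.8 μmol/L.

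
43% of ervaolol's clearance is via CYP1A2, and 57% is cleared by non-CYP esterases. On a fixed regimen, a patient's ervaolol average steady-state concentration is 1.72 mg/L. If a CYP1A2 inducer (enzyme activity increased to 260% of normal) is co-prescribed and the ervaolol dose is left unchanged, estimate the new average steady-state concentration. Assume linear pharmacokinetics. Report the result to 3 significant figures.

1.02 mg/L

CYP1A2: 0.43 × 2.6 = 1.118
Other: 0.57 (unchanged)
New clearance relative to baseline: 1.118 + 0.57 = 1.688.
With dosing unchanged, average steady-state concentration scales as 1/CL: 1.72 / 1.688 = 1.02 mg/L.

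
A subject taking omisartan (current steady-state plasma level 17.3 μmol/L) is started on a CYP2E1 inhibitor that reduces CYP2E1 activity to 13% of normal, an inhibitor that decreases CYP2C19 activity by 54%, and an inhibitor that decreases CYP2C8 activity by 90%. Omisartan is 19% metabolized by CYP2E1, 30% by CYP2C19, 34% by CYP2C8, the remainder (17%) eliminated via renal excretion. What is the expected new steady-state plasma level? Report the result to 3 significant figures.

47.2 μmol/L

CYP2E1: 0.19 × 0.13 = 0.0247
CYP2C19: 0.3 × 0.46 = 0.138
CYP2C8: 0.34 × 0.1 = 0.034
Other: 0.17 (unchanged)
Relative clearance = 0.0247 + 0.138 + 0.034 + 0.17 = 0.3667.
Dividing the baseline by the relative clearance: 17.3 / 0.3667 = 47.2 μmol/L.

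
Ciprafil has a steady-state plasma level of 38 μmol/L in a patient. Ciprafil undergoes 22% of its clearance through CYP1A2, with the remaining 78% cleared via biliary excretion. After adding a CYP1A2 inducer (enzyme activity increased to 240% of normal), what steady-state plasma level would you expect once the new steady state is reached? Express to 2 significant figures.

The CYP1A2 pathway (22% of clearance) rises to 2.4× activity: 0.22 × 2.4 = 0.528.
Non-CYP routes (78%) are unchanged.
CL_new/CL_old = 0.528 + 0.78 = 1.308.
Steady-state plasma level ∝ 1/CL, so new value = 38 / 1.308 = 29 μmol/L.

29 μmol/L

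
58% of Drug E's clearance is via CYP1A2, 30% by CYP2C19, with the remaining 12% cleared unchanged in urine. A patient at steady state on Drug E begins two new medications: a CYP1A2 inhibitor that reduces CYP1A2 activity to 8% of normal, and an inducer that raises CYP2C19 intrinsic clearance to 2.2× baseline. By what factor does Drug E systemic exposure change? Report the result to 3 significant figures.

1.21

The CYP1A2 pathway (58% of clearance) is reduced to 0.08× activity: 0.58 × 0.08 = 0.0464.
The CYP2C19 pathway (30% of clearance) rises to 2.2× activity: 0.3 × 2.2 = 0.66.
The remaining 12% of clearance is unaffected.
Relative clearance = 0.0464 + 0.66 + 0.12 = 0.8264.
Because systemic exposure varies inversely with clearance, the combined effect is 1 / 0.8264 = 1.21.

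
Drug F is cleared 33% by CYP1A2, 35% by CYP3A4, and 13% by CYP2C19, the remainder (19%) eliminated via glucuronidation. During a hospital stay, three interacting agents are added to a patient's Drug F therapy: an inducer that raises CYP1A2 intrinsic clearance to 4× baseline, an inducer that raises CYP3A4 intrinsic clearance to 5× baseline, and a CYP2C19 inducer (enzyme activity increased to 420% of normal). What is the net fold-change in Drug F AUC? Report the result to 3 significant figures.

The CYP1A2 pathway (33% of clearance) rises to 4× activity: 0.33 × 4 = 1.32.
The CYP3A4 pathway (35% of clearance) is boosted to 5× activity: 0.35 × 5 = 1.75.
The CYP2C19 pathway (13% of clearance) is boosted to 4.2× activity: 0.13 × 4.2 = 0.546.
Non-CYP routes (19%) are unchanged.
CL_new/CL_old = 1.32 + 1.75 + 0.546 + 0.19 = 3.806.
Because AUC varies inversely with clearance, the combined effect is 1 / 3.806 = 0.263.

0.263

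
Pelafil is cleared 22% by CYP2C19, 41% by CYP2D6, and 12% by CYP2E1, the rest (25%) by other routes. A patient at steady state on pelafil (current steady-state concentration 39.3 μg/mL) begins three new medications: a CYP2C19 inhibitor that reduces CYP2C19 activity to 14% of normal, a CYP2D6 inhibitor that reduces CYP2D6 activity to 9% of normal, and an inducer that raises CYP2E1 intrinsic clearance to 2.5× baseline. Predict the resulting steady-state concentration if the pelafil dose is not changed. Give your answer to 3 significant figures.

CYP2C19: 0.22 × 0.14 = 0.0308
CYP2D6: 0.41 × 0.09 = 0.0369
CYP2E1: 0.12 × 2.5 = 0.3
Other: 0.25 (unchanged)
New clearance relative to baseline: 0.0308 + 0.0369 + 0.3 + 0.25 = 0.6177.
Dividing the baseline by the relative clearance: 39.3 / 0.6177 = 63.6 μg/mL.

63.6 μg/mL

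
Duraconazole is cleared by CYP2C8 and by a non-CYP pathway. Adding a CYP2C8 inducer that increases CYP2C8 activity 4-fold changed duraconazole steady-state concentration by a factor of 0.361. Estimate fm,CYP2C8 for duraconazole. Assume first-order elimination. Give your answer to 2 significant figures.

Let x = fm,CYP2C8. Because steady-state concentration ∝ 1/CL, relative clearance rose to 1/0.361 = 2.77.
Setting x·4 + (1 − x) = 2.77 and solving: x = (2.77 − 1)/(4 − 1) = 0.59.

0.59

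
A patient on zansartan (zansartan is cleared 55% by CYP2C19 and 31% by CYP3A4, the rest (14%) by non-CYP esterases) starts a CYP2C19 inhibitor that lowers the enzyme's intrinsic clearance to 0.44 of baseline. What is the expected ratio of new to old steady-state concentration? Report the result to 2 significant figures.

The CYP2C19 pathway (55% of clearance) drops to 0.44× activity: 0.55 × 0.44 = 0.242.
CYP3A4 (31%) and the residual 14% are unaffected.
CL_new/CL_old = 0.242 + 0.31 + 0.14 = 0.692.
Steady-state concentration ratio = CL_old/CL_new = 1 / 0.692 = 1.4.

1.4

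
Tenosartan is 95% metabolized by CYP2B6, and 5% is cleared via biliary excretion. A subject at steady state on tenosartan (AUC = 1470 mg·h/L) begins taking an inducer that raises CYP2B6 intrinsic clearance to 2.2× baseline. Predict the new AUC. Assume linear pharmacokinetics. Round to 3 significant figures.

687 mg·h/L

The CYP2B6 pathway (95% of clearance) rises to 2.2× activity: 0.95 × 2.2 = 2.09.
Non-CYP routes (5%) are unchanged.
Relative clearance = 2.09 + 0.05 = 2.14.
AUC ∝ 1/CL, so new value = 1470 / 2.14 = 687 mg·h/L.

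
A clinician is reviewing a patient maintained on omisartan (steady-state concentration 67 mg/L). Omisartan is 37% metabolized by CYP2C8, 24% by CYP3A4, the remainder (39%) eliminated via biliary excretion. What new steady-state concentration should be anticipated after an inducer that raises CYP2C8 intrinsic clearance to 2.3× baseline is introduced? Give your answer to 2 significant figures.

CYP2C8: 0.37 × 2.3 = 0.851
CYP3A4: 0.24 (unchanged)
Other: 0.39 (unchanged)
CL_new/CL_old = 0.851 + 0.24 + 0.39 = 1.481.
New steady-state concentration = baseline ÷ relative clearance = 67 / 1.481 = 45 mg/L.

45 mg/L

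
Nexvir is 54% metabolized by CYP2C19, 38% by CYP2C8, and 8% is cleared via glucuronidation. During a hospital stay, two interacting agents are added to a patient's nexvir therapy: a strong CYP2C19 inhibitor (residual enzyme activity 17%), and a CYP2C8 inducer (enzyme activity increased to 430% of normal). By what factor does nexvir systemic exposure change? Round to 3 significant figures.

0.554

The CYP2C19 pathway (54% of clearance) drops to 0.17× activity: 0.54 × 0.17 = 0.0918.
The CYP2C8 pathway (38% of clearance) increases to 4.3× activity: 0.38 × 4.3 = 1.634.
Non-CYP routes (8%) are unchanged.
CL_new/CL_old = 0.0918 + 1.634 + 0.08 = 1.8058.
Net systemic exposure ratio = 1 / 1.8058 = 0.554.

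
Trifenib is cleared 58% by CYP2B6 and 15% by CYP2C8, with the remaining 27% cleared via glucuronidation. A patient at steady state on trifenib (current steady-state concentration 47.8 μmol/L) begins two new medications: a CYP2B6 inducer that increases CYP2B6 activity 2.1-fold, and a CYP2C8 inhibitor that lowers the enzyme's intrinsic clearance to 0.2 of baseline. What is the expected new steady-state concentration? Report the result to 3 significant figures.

CYP2B6: 0.58 × 2.1 = 1.218
CYP2C8: 0.15 × 0.2 = 0.03
Other: 0.27 (unchanged)
New clearance relative to baseline: 1.218 + 0.03 + 0.27 = 1.518.
Dividing the baseline by the relative clearance: 47.8 / 1.518 = 31.5 μmol/L.

31.5 μmol/L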